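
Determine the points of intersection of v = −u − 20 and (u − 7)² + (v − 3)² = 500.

(−13, −7) and (−3, −17)

Substitute v = −u − 20:
2u² + 32u + 78 = 0  ⟹  u² + 16u + 39 = 0
u = −3 or u = −13, giving (−3, −17) and (−13, −7).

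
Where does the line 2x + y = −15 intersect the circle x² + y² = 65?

(−8, 1) and (−4, −7)

Substitute y = −2x − 15:
5x² + 60x + 160 = 0  ⟹  x² + 12x + 32 = 0
x = −4 or x = −8, giving (−4, −7) and (−8, 1).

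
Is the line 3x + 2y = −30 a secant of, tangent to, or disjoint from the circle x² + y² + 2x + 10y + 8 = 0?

disjoint

Substituting the line into the circle gives 13x² + 128x + 332 = 0.
Δ = 16384 − 17264 = −880.
No real roots: the line does not meet the circle.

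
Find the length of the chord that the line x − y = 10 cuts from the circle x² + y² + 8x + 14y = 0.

Centre (−4, −7), r² = 65. Perpendicular distance d from centre to line = |−7| / √2 = 7/√2.
Chord = 2√(r² − d²) = 2·√(81/2) = 9√2.

9√2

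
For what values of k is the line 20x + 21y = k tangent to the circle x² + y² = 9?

k = −87 or k = 87

Tangency holds when the distance from the centre (0, 0) to the line equals the radius 3:
|20·0 + 21·0 − k| / √841 = 3
|k| = 3·29, so k = 87 or k = −87.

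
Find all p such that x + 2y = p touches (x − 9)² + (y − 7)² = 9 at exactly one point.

p = 23 ± 3√5

The line touches the circle iff its distance from (9, 7) is 3:
|1·9 + 2·7 − p| / √5 = 3
|p − (23)| = 3√5.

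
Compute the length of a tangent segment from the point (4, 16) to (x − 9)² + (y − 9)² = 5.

Centre (9, 9), r² = 5. |PO|² = (−5)² + (7)² = 74.
By the tangent–radius right angle, tangent length = √(|PO|² − r²) = √69.

√69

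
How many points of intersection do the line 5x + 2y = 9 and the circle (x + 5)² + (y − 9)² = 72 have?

2

Substituting the line into the circle gives 29x² + 130x − 107 = 0.
Δ = 16900 − (−12412) = 29312.
Two real roots: the line is a secant.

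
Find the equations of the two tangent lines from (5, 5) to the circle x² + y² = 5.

Let a tangent through (5, 5) have slope m. Its distance from (0, 0) must equal √5:
(−5m − (−5))² = 5(m² + 1)
2m² − 5m + 2 = 0, so m = 2 or m = 1/2.
With m = 2: 2x − y = 5. With m = 1/2: x − 2y = −5.

2x − y = 5 and x − 2y = −5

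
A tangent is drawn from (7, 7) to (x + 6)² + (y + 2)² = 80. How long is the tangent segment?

The centre is (−6, −2) and r = 4√5. The square of the distance from P to the centre is 169 + 81 = 250.
By the tangent–radius right angle, tangent length = √(|PO|² − r²) = √170.

√170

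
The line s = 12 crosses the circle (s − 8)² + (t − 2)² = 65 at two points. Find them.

The line gives s = 12. Substituting into the circle:
t² − 4t − 45 = 0
t = 9 or t = −5, giving (12, 9) and (12, −5).

(12, −5) and (12, 9)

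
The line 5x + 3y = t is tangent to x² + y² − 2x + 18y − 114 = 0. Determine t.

t = −22 ± 14√34

For a tangent, require d(centre, line) = r = 14.
|5·1 + 3·(−9) − t| / √34 = 14
|t − (−22)| = 14√34.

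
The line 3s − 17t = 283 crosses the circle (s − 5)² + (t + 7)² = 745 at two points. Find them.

Express t = (−283 + 3s)/17 and substitute into the circle:
298s² − 3874s − 181184 = 0  ⟹  s² − 13s − 608 = 0
s = 32 or s = −19, giving (32, −11) and (−19, −20).

(−19, −20) and (32, −11)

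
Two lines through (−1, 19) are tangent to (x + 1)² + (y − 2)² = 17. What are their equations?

4x − y = −23 and 4x + y = 15

A line y − (19) = m(x − (−1)) is tangent when its distance from (−1, 2) is √17:
(0m − (−17))² = 17(m² + 1)
m² − 16 = 0, so m = 4 or m = −4.
Through (−1, 19) these give 4x − y = −23 and 4x + y = 15.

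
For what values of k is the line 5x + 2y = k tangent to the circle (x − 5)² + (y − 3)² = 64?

For a tangent, require d(centre, line) = r = 8.
|5·5 + 2·3 − k| / √29 = 8
|k − (31)| = 8√29.

k = 31 ± 8√29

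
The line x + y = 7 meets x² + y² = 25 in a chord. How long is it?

√2

The distance from (0, 0) to the line is 7/√2, and r² = 25.
Half the chord is √(r² − d²) = √(1/2), so the full chord is √2.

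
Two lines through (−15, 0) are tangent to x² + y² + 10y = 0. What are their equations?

A line y − (0) = m(x − (−15)) is tangent when its distance from (0, −5) is 5:
(15m − (−5))² = 25(m² + 1)
4m² + 3m = 0, so m = −3/4 or m = 0.
Through (−15, 0) these give 3x + 4y = −45 and y = 0.

3x + 4y = −45 and y = 0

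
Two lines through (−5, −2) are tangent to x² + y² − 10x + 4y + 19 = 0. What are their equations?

A line y − (−2) = m(x − (−5)) is tangent when its distance from (5, −2) is √10:
[m·(10) − (0)]² = 10(m² + 1)
9m² − 1 = 0, so m = 1/3 or m = −1/3.
With m = 1/3: x − 3y = 1. With m = −1/3: x + 3y = −11.

x − 3y = 1 and x + 3y = −11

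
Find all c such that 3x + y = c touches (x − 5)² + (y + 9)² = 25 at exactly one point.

The line touches the circle iff its distance from (5, −9) is 5:
|3·5 + 1·(−9) − c| / √10 = 5
|c − (6)| = 5√10.

c = 6 ± 5√10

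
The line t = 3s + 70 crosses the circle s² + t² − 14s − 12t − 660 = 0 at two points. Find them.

(−20, 10) and (−17, 19)

From the line, t = 3s + 70. Substituting:
10s² + 370s + 3400 = 0  ⟹  s² + 37s + 340 = 0
s = −17 or s = −20, giving (−17, 19) and (−20, 10).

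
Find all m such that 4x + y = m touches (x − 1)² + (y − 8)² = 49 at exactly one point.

m = 12 ± 7√17

The line touches the circle iff its distance from (1, 8) is 7:
|4·1 + 1·8 − m| / √17 = 7
|m − (12)| = 7√17.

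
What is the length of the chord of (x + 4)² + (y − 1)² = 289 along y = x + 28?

Express y = x + 28 and substitute into the circle:
2x² + 62x + 456 = 0  ⟹  x² + 31x + 228 = 0
x = −12 or x = −19, giving (−12, 16) and (−19, 9).
Chord length = distance between (−12, 16) and (−19, 9) = √98 = 7√2.

7√2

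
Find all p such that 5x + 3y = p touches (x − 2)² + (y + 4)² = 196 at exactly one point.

For a tangent, require d(centre, line) = r = 14.
|5·2 + 3·(−4) − p| / √34 = 14
|p − (−2)| = 14√34.

p = −2 ± 14√34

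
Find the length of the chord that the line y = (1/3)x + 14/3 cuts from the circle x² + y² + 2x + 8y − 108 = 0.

5√10

From the line, y = (14 + x)/3. Substituting:
10x² + 70x − 440 = 0  ⟹  x² + 7x − 44 = 0
x = 4 or x = −11, giving (4, 6) and (−11, 1).
|(4, 6) − (−11, 1)| = √((15)² + (5)²) = 5√10.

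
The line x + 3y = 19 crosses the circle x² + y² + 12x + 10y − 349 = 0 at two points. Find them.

(−17, 12) and (13, 2)

Substitute y = (19 − x)/3:
10x² + 40x − 2210 = 0  ⟹  x² + 4x − 221 = 0
x = 13 or x = −17, giving (13, 2) and (−17, 12).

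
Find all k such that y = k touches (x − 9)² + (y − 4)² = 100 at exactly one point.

Tangency holds when the distance from the centre (9, 4) to the line equals the radius 10:
|0·9 + 1·4 − k| / √1 = 10
|k − (4)| = 10, so k = 14 or k = −6.

k = −6 or k = 14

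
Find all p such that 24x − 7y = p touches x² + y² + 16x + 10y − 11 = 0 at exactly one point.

The line touches the circle iff its distance from (−8, −5) is 10:
|24·(−8) − 7·(−5) − p| / √625 = 10
|p − (−157)| = 10·25, so p = 93 or p = −407.

p = −407 or p = 93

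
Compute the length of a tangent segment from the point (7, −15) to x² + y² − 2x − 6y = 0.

Centre (1, 3), r² = 10. |PO|² = (6)² + (−18)² = 360.
By the tangent–radius right angle, tangent length = √(|PO|² − r²) = √350 = 5√14.

5√14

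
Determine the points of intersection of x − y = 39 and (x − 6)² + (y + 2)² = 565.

Substitute y = x − 39:
2x² − 86x + 840 = 0  ⟹  x² − 43x + 420 = 0
x = 28 or x = 15, giving (28, −11) and (15, −24).

(15, −24) and (28, −11)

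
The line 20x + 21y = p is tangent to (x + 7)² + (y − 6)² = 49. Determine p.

Tangency holds when the distance from the centre (−7, 6) to the line equals the radius 7:
|20·(−7) + 21·6 − p| / √841 = 7
|p − (−14)| = 7·29, so p = 189 or p = −217.

p = −217 or p = 189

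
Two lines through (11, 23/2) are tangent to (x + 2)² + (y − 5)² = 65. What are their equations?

Write the tangent as mx − y + (23/2 − m·(11)) = 0 and set its distance from the centre to √65:
[m·(−13) − (−13/2)]² = 65(m² + 1)
32m² − 52m − 7 = 0, so m = −1/8 or m = 7/4.
Through (11, 23/2) these give x + 8y = 103 and 7x − 4y = 31.

x + 8y = 103 and 7x − 4y = 31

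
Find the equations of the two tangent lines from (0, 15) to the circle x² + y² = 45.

Write the tangent as mx − y + (15 − m·(0)) = 0 and set its distance from the centre to 3√5:
(0m − (−15))² = 45(m² + 1)
m² − 4 = 0, so m = −2 or m = 2.
Through (0, 15) these give 2x + y = 15 and 2x − y = −15.

2x + y = 15 and 2x − y = −15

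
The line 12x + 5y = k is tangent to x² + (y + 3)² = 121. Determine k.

For a tangent, require d(centre, line) = r = 11.
|12·0 + 5·(−3) − k| / √169 = 11
|k − (−15)| = 11·13, so k = 128 or k = −158.

k = −158 or k = 128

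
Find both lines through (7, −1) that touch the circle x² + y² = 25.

3x − 4y = 25 and 4x + 3y = 25

A line y − (−1) = m(x − (7)) is tangent when its distance from (0, 0) is 5:
[m·(−7) − (1)]² = 25(m² + 1)
12m² + 7m − 12 = 0, so m = 3/4 or m = −4/3.
Through (7, −1) these give 3x − 4y = 25 and 4x + 3y = 25.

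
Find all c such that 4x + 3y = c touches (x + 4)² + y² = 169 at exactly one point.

c = −81 or c = 49

Tangency holds when the distance from the centre (−4, 0) to the line equals the radius 13:
|4·(−4) + 3·0 − c| / √25 = 13
|c − (−16)| = 13·5, so c = 49 or c = −81.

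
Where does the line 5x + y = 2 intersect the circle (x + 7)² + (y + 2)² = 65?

(0, 2) and (1, −3)

Substitute y = −5x + 2:
26x² − 26x = 0  ⟹  x² − x = 0
x = 1 or x = 0, giving (1, −3) and (0, 2).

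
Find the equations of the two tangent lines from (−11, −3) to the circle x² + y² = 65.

7x − 4y = −65 and 4x + 7y = −65

Let a tangent through (−11, −3) have slope m. Its distance from (0, 0) must equal √65:
[m·(11) − (3)]² = 65(m² + 1)
28m² − 33m − 28 = 0, so m = 7/4 or m = −4/7.
With m = 7/4: 7x − 4y = −65. With m = −4/7: 4x + 7y = −65.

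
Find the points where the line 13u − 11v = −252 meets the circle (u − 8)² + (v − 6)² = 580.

(−16, 4) and (6, 30)

Substitute v = (252 + 13u)/11:
290u² + 2900u − 27840 = 0  ⟹  u² + 10u − 96 = 0
u = 6 or u = −16, giving (6, 30) and (−16, 4).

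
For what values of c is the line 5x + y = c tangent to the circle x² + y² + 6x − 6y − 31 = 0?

For a tangent, require d(centre, line) = r = 7.
|5·(−3) + 1·3 − c| / √26 = 7
|c − (−12)| = 7√26.

c = −12 ± 7√26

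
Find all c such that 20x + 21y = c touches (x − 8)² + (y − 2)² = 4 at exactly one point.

c = 144 or c = 260

Tangency holds when the distance from the centre (8, 2) to the line equals the radius 2:
|20·8 + 21·2 − c| / √841 = 2
|c − (202)| = 2·29, so c = 260 or c = 144.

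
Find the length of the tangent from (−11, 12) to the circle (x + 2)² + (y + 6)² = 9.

With centre O = (−2, −6), |OP|² = 405 and r² = 9.
By the tangent–radius right angle, tangent length = √(|PO|² − r²) = √396 = 6√11.

6√11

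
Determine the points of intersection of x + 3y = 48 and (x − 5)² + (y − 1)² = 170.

(6, 14) and (12, 12)

Substitute y = (48 − x)/3:
10x² − 180x + 720 = 0  ⟹  x² − 18x + 72 = 0
x = 12 or x = 6, giving (12, 12) and (6, 14).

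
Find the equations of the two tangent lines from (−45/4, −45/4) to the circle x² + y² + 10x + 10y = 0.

A line y − (−45/4) = m(x − (−45/4)) is tangent when its distance from (−5, −5) is 5√2:
[m·(25/4) − (25/4)]² = 50(m² + 1)
7m² + 50m + 7 = 0, so m = −1/7 or m = −7.
With m = −1/7: x + 7y = −90. With m = −7: 7x + y = −90.

x + 7y = −90 and 7x + y = −90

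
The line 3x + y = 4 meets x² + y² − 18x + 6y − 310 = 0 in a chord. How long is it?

12√10

Centre (9, −3), r² = 400. Perpendicular distance d from centre to line = |20| / √10 = 20/√10.
Chord = 2√(r² − d²) = 2·√(360) = 12√10.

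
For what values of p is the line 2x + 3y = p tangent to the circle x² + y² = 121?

p = ±11√13

The line touches the circle iff its distance from (0, 0) is 11:
|2·0 + 3·0 − p| / √13 = 11
|p| = 11√13.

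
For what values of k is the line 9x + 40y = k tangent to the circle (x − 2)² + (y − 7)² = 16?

k = 134 or k = 462

For a tangent, require d(centre, line) = r = 4.
|9·2 + 40·7 − k| / √1681 = 4
|k − (298)| = 4·41, so k = 462 or k = 134.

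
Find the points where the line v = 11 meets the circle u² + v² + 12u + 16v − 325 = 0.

From the line, v = 11. Substituting:
u² + 12u − 28 = 0
u = 2 or u = −14, giving (2, 11) and (−14, 11).

(−14, 11) and (2, 11)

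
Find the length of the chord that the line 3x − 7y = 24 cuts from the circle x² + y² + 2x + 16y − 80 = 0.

Centre (−1, −8), r² = 145. Perpendicular distance d from centre to line = |29| / √58 = 29/√58.
Chord = 2√(r² − d²) = 2·√(261/2) = 3√58.

3√58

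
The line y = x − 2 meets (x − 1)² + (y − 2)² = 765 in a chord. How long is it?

39√2

From the line, y = x − 2. Substituting:
2x² − 10x − 748 = 0  ⟹  x² − 5x − 374 = 0
x = 22 or x = −17, giving (22, 20) and (−17, −19).
Chord length = distance between (22, 20) and (−17, −19) = √3042 = 39√2.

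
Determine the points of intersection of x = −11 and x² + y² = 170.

The line gives x = −11. Substituting into the circle:
y² − 49 = 0
y = 7 or y = −7, giving (−11, 7) and (−11, −7).

(−11, −7) and (−11, 7)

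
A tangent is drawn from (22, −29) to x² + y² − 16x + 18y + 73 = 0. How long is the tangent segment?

2√131

With centre O = (8, −9), |OP|² = 596 and r² = 72.
By the tangent–radius right angle, tangent length = √(|PO|² − r²) = √524 = 2√131.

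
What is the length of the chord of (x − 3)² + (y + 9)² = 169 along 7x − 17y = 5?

13√2

Substitute y = (−5 + 7x)/17:
338x² + 338x − 24336 = 0  ⟹  x² + x − 72 = 0
x = 8 or x = −9, giving (8, 3) and (−9, −4).
Chord length = distance between (8, 3) and (−9, −4) = √338 = 13√2.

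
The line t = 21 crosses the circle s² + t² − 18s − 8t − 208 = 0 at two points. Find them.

(5, 21) and (13, 21)

Express t = 21 and substitute into the circle:
s² − 18s + 65 = 0
s = 13 or s = 5, giving (13, 21) and (5, 21).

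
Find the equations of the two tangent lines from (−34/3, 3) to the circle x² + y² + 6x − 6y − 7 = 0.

Let a tangent through (−34/3, 3) have slope m. Its distance from (−3, 3) must equal 5:
[m·(25/3) − (0)]² = 25(m² + 1)
16m² − 9 = 0, so m = 3/4 or m = −3/4.
With m = 3/4: 3x − 4y = −46. With m = −3/4: 3x + 4y = −22.

3x − 4y = −46 and 3x + 4y = −22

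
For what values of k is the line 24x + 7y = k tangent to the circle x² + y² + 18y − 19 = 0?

k = −313 or k = 187

Tangency holds when the distance from the centre (0, −9) to the line equals the radius 10:
|24·0 + 7·(−9) − k| / √625 = 10
|k − (−63)| = 10·25, so k = 187 or k = −313.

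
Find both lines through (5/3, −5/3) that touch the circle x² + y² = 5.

Write the tangent as mx − y + (−5/3 − m·(5/3)) = 0 and set its distance from the centre to √5:
(−5/3m − (5/3))² = 5(m² + 1)
2m² − 5m + 2 = 0, so m = 2 or m = 1/2.
With m = 2: 2x − y = 5. With m = 1/2: x − 2y = 5.

2x − y = 5 and x − 2y = 5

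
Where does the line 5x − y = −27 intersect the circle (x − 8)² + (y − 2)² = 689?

Substitute y = 5x + 27:
26x² + 234x = 0  ⟹  x² + 9x = 0
x = 0 or x = −9, giving (0, 27) and (−9, −18).

(−9, −18) and (0, 27)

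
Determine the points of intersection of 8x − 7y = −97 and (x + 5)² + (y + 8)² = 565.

(−27, −17) and (1, 15)

Express y = (97 + 8x)/7 and substitute into the circle:
113x² + 2938x − 3051 = 0  ⟹  x² + 26x − 27 = 0
x = 1 or x = −27, giving (1, 15) and (−27, −17).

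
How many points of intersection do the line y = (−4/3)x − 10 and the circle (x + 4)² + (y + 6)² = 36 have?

d² = (4·(−4) + 3·(−6) − (−30))²/25 = 16/25; r² = 36.
Since d² < r², the line cuts the circle twice.

2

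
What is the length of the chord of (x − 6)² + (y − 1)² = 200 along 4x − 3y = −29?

Express y = (29 + 4x)/3 and substitute into the circle:
25x² + 100x − 800 = 0  ⟹  x² + 4x − 32 = 0
x = 4 or x = −8, giving (4, 15) and (−8, −1).
|(4, 15) − (−8, −1)| = √((12)² + (16)²) = 20.

20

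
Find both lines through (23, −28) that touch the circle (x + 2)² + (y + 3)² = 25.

A line y − (−28) = m(x − (23)) is tangent when its distance from (−2, −3) is 5:
[m·(−25) − (25)]² = 25(m² + 1)
12m² + 25m + 12 = 0, so m = −3/4 or m = −4/3.
Through (23, −28) these give 3x + 4y = −43 and 4x + 3y = 8.

3x + 4y = −43 and 4x + 3y = 8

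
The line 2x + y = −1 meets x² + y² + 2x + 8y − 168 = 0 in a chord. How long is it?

12√5

From the line, y = −2x − 1. Substituting:
5x² − 10x − 175 = 0  ⟹  x² − 2x − 35 = 0
x = 7 or x = −5, giving (7, −15) and (−5, 9).
Chord length = distance between (7, −15) and (−5, 9) = √720 = 12√5.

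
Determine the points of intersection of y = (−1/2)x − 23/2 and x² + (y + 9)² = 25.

(−5, −9) and (3, −13)

Express y = (−23 − x)/2 and substitute into the circle:
5x² + 10x − 75 = 0  ⟹  x² + 2x − 15 = 0
x = 3 or x = −5, giving (3, −13) and (−5, −9).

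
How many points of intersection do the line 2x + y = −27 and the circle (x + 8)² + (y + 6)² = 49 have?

Substituting the line into the circle gives 5x² + 100x + 456 = 0.
Δ = 10000 − 9120 = 880.
Two real roots: the line is a secant.

2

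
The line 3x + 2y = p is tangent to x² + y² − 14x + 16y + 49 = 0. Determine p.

Tangency holds when the distance from the centre (7, −8) to the line equals the radius 8:
|3·7 + 2·(−8) − p| / √13 = 8
|p − (5)| = 8√13.

p = 5 ± 8√13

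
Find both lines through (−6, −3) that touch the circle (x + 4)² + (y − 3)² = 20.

2x + y = −15 and x − 2y = 0

A line y − (−3) = m(x − (−6)) is tangent when its distance from (−4, 3) is 2√5:
(2m − (6))² = 20(m² + 1)
2m² + 3m − 2 = 0, so m = −2 or m = 1/2.
With m = −2: 2x + y = −15. With m = 1/2: x − 2y = 0.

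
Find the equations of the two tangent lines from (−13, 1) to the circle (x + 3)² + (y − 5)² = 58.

3x + 7y = −32 and 7x − 3y = −94

Write the tangent as mx − y + (1 − m·(−13)) = 0 and set its distance from the centre to √58:
[m·(10) − (4)]² = 58(m² + 1)
21m² − 40m − 21 = 0, so m = −3/7 or m = 7/3.
With m = −3/7: 3x + 7y = −32. With m = 7/3: 7x − 3y = −94.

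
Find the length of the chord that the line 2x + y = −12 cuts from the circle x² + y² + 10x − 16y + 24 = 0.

6√5

Centre (−5, 8), r² = 65. Perpendicular distance d from centre to line = |10| / √5 = 10/√5.
Half the chord is √(r² − d²) = √(45), so the full chord is 6√5.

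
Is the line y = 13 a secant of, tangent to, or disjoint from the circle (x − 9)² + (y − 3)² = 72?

d² = (0·9 + 1·3 − (13))² = 100; r² = 72.
Since d² > r², the line lies outside the circle.

disjoint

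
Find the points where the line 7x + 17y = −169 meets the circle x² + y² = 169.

(−12, −5) and (5, −12)

Express y = (−169 − 7x)/17 and substitute into the circle:
338x² + 2366x − 20280 = 0  ⟹  x² + 7x − 60 = 0
x = 5 or x = −12, giving (5, −12) and (−12, −5).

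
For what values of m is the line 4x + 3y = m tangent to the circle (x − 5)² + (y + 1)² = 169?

For a tangent, require d(centre, line) = r = 13.
|4·5 + 3·(−1) − m| / √25 = 13
|m − (17)| = 13·5, so m = 82 or m = −48.

m = −48 or m = 82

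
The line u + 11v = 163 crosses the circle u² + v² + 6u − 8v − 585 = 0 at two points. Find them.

Substitute v = (163 − u)/11:
122u² + 488u − 58560 = 0  ⟹  u² + 4u − 480 = 0
u = 20 or u = −24, giving (20, 13) and (−24, 17).

(−24, 17) and (20, 13)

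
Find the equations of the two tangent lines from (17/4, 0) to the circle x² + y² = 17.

Let a tangent through (17/4, 0) have slope m. Its distance from (0, 0) must equal √17:
(−17/4m − (0))² = 17(m² + 1)
m² − 16 = 0, so m = −4 or m = 4.
Through (17/4, 0) these give 4x + y = 17 and 4x − y = 17.

4x + y = 17 and 4x − y = 17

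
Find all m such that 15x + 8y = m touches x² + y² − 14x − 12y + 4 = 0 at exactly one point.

m = 0 or m = 306

The line touches the circle iff its distance from (7, 6) is 9:
|15·7 + 8·6 − m| / √289 = 9
|m − (153)| = 9·17, so m = 306 or m = 0.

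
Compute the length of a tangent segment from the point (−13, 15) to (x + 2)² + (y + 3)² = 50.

The centre is (−2, −3) and r = 5√2. The square of the distance from P to the centre is 121 + 324 = 445.
By the tangent–radius right angle, tangent length = √(|PO|² − r²) = √395.

√395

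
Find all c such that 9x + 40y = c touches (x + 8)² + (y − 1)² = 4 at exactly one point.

For a tangent, require d(centre, line) = r = 2.
|9·(−8) + 40·1 − c| / √1681 = 2
|c − (−32)| = 2·41, so c = 50 or c = −114.

c = −114 or c = 50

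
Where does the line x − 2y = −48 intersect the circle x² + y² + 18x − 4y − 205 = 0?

(−22, 13) and (−10, 19)

Express y = (48 + x)/2 and substitute into the circle:
5x² + 160x + 1100 = 0  ⟹  x² + 32x + 220 = 0
x = −10 or x = −22, giving (−10, 19) and (−22, 13).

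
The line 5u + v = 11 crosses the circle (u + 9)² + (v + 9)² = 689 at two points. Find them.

(−1, 16) and (8, −29)

From the line, v = −5u + 11. Substituting:
26u² − 182u − 208 = 0  ⟹  u² − 7u − 8 = 0
u = 8 or u = −1, giving (8, −29) and (−1, 16).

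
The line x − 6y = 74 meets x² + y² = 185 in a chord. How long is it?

2√37

The distance from (0, 0) to the line is 74/√37, and r² = 185.
Chord = 2√(r² − d²) = 2·√(37) = 2√37.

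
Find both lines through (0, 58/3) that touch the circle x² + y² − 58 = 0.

Write the tangent as mx − y + (58/3 − m·(0)) = 0 and set its distance from the centre to √58:
[m·(0) − (−58/3)]² = 58(m² + 1)
9m² − 49 = 0, so m = 7/3 or m = −7/3.
Through (0, 58/3) these give 7x − 3y = −58 and 7x + 3y = 58.

7x − 3y = −58 and 7x + 3y = 58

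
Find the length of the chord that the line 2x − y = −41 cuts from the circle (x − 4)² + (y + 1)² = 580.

8√5

The distance from (4, −1) to the line is 50/√5, and r² = 580.
Chord = 2√(r² − d²) = 2·√(80) = 8√5.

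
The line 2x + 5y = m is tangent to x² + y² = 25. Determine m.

m = ±5√29

Tangency holds when the distance from the centre (0, 0) to the line equals the radius 5:
|2·0 + 5·0 − m| / √29 = 5
|m| = 5√29.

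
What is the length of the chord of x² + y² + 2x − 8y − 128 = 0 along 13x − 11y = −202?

Centre (−1, 4), r² = 145. Perpendicular distance d from centre to line = |145| / √290 = 145/√290.
Half the chord is √(r² − d²) = √(145/2), so the full chord is √290.

√290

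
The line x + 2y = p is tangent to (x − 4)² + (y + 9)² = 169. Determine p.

p = −14 ± 13√5

For a tangent, require d(centre, line) = r = 13.
|1·4 + 2·(−9) − p| / √5 = 13
|p − (−14)| = 13√5.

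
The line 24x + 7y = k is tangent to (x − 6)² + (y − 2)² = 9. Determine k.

k = 83 or k = 233

For a tangent, require d(centre, line) = r = 3.
|24·6 + 7·2 − k| / √625 = 3
|k − (158)| = 3·25, so k = 233 or k = 83.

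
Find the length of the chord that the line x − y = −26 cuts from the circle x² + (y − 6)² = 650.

30√2

Express y = x + 26 and substitute into the circle:
2x² + 40x − 250 = 0  ⟹  x² + 20x − 125 = 0
x = 5 or x = −25, giving (5, 31) and (−25, 1).
Chord length = distance between (5, 31) and (−25, 1) = √1800 = 30√2.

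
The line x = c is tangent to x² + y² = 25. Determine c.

For a tangent, require d(centre, line) = r = 5.
|1·0 + 0·0 − c| / √1 = 5
|c| = 5, so c = 5 or c = −5.

c = −5 or c = 5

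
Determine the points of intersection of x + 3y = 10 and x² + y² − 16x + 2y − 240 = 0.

(−8, 6) and (25, −5)

Express y = (10 − x)/3 and substitute into the circle:
10x² − 170x − 2000 = 0  ⟹  x² − 17x − 200 = 0
x = 25 or x = −8, giving (25, −5) and (−8, 6).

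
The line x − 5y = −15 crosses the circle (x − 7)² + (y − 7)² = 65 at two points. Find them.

Express y = (15 + x)/5 and substitute into the circle:
26x² − 390x = 0  ⟹  x² − 15x = 0
x = 15 or x = 0, giving (15, 6) and (0, 3).

(0, 3) and (15, 6)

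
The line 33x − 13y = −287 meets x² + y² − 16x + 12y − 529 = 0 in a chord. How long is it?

The distance from (8, −6) to the line is 629/√1258, and r² = 629.
Half the chord is √(r² − d²) = √(629/2), so the full chord is √1258.

√1258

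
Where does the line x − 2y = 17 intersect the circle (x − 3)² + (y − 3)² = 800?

(−17, −17) and (31, 7)

From the line, y = (−17 + x)/2. Substituting:
5x² − 70x − 2635 = 0  ⟹  x² − 14x − 527 = 0
x = 31 or x = −17, giving (31, 7) and (−17, −17).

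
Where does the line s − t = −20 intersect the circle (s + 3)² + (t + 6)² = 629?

(−28, −8) and (−1, 19)

Express t = s + 20 and substitute into the circle:
2s² + 58s + 56 = 0  ⟹  s² + 29s + 28 = 0
s = −1 or s = −28, giving (−1, 19) and (−28, −8).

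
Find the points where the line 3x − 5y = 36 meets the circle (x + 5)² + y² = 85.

Substitute y = (−36 + 3x)/5:
34x² + 34x − 204 = 0  ⟹  x² + x − 6 = 0
x = 2 or x = −3, giving (2, −6) and (−3, −9).

(−3, −9) and (2, −6)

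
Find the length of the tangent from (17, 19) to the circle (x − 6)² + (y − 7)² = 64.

The centre is (6, 7) and r = 8. The square of the distance from P to the centre is 121 + 144 = 265.
Power of the point: PT² = |PO|² − r² = 201, so PT = √201.

√201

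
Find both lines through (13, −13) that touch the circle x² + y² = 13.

Write the tangent as mx − y + (−13 − m·(13)) = 0 and set its distance from the centre to √13:
(−13m − (13))² = 13(m² + 1)
6m² + 13m + 6 = 0, so m = −2/3 or m = −3/2.
With m = −2/3: 2x + 3y = −13. With m = −3/2: 3x + 2y = 13.

2x + 3y = −13 and 3x + 2y = 13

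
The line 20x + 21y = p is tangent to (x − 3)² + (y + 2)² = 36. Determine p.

p = −156 or p = 192

Tangency holds when the distance from the centre (3, −2) to the line equals the radius 6:
|20·3 + 21·(−2) − p| / √841 = 6
|p − (18)| = 6·29, so p = 192 or p = −156.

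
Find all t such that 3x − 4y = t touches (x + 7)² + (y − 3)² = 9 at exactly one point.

t = −48 or t = −18

The line touches the circle iff its distance from (−7, 3) is 3:
|3·(−7) − 4·3 − t| / √25 = 3
|t − (−33)| = 3·5, so t = −18 or t = −48.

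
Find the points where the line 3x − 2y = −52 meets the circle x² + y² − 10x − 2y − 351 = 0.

(−14, 5) and (−6, 17)

From the line, y = (52 + 3x)/2. Substituting:
13x² + 260x + 1092 = 0  ⟹  x² + 20x + 84 = 0
x = −6 or x = −14, giving (−6, 17) and (−14, 5).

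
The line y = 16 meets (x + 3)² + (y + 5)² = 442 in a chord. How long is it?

2

Substitute y = 16:
x² + 6x + 8 = 0
x = −2 or x = −4, giving (−2, 16) and (−4, 16).
|(−2, 16) − (−4, 16)| = √((2)² + (0)²) = 2.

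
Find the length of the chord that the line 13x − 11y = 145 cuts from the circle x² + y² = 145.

√290

The distance from (0, 0) to the line is 145/√290, and r² = 145.
Half the chord is √(r² − d²) = √(145/2), so the full chord is √290.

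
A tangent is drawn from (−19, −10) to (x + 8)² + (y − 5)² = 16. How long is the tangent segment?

√330

The centre is (−8, 5) and r = 4. The square of the distance from P to the centre is 121 + 225 = 346.
Power of the point: PT² = |PO|² − r² = 330, so PT = √330.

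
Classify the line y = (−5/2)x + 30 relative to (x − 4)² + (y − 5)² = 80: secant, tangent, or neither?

secant

Substituting the line into the circle gives 29x² − 532x + 2244 = 0.
Discriminant = (−532)² − 4·29·(2244) = 22720 > 0.
Two real roots: the line is a secant.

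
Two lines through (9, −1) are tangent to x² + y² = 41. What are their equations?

5x + 4y = 41 and 4x − 5y = 41

Let a tangent through (9, −1) have slope m. Its distance from (0, 0) must equal √41:
[m·(−9) − (1)]² = 41(m² + 1)
20m² + 9m − 20 = 0, so m = −5/4 or m = 4/5.
Through (9, −1) these give 5x + 4y = 41 and 4x − 5y = 41.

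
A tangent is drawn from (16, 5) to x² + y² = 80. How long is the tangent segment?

With centre O = (0, 0), |OP|² = 281 and r² = 80.
By the tangent–radius right angle, tangent length = √(|PO|² − r²) = √201.

√201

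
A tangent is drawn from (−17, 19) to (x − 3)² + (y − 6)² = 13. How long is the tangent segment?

Centre (3, 6), r² = 13. |PO|² = (−20)² + (13)² = 569.
Power of the point: PT² = |PO|² − r² = 556, so PT = 2√139.

2√139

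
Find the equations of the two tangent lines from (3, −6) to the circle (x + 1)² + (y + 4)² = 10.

x − 3y = 21 and 3x + y = 3

Write the tangent as mx − y + (−6 − m·(3)) = 0 and set its distance from the centre to √10:
(−4m − (2))² = 10(m² + 1)
3m² + 8m − 3 = 0, so m = 1/3 or m = −3.
Through (3, −6) these give x − 3y = 21 and 3x + y = 3.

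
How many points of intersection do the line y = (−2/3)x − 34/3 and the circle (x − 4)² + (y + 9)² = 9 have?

0

Centre (4, −9), r² = 9. Distance² from centre to line = (15)²/13 = 225/13.
Since d² > r², the line lies outside the circle.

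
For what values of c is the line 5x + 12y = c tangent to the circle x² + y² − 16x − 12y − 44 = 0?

The line touches the circle iff its distance from (8, 6) is 12:
|5·8 + 12·6 − c| / √169 = 12
|c − (112)| = 12·13, so c = 268 or c = −44.

c = −44 or c = 268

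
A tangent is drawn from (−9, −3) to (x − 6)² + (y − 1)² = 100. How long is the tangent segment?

Centre (6, 1), r² = 100. |PO|² = (−15)² + (−4)² = 241.
The tangent meets the radius at right angles, so tangent² = |PO|² − r² = 241 − 100 = 141.

√141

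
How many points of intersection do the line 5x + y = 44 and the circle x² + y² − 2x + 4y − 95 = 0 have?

2

d² = (5·1 + 1·(−2) − (44))²/26 = 1681/26; r² = 100.
Since d² < r², the line cuts the circle twice.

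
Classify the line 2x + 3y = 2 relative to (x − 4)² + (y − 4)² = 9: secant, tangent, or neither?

Substituting the line into the circle gives 13x² − 32x + 163 = 0.
Δ = 1024 − 8476 = −7452.
No real roots: the line does not meet the circle.

neither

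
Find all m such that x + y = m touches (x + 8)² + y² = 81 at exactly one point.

For a tangent, require d(centre, line) = r = 9.
|1·(−8) + 1·0 − m| / √2 = 9
|m − (−8)| = 9√2.

m = −8 ± 9√2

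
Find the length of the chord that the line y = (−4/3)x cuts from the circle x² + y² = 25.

Centre (0, 0), r² = 25. Perpendicular distance d from centre to line = |0| / √25 = 0/√25.
Half the chord is √(r² − d²) = √(25), so the full chord is 10.

10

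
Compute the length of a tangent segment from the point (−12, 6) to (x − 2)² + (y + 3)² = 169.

6√3

With centre O = (2, −3), |OP|² = 277 and r² = 169.
By the tangent–radius right angle, tangent length = √(|PO|² − r²) = √108 = 6√3.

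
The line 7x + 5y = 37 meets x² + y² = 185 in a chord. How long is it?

From the line, y = (37 − 7x)/5. Substituting:
74x² − 518x − 3256 = 0  ⟹  x² − 7x − 44 = 0
x = 11 or x = −4, giving (11, −8) and (−4, 13).
Chord length = distance between (11, −8) and (−4, 13) = √666 = 3√74.

3√74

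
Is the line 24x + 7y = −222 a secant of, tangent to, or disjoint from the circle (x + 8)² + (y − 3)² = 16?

d² = (24·(−8) + 7·3 − (−222))²/625 = 2601/625; r² = 16.
Since d² < r², the line cuts the circle twice.

secant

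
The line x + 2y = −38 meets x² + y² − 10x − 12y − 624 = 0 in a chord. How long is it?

Centre (5, 6), r² = 685. Perpendicular distance d from centre to line = |55| / √5 = 55/√5.
Half the chord is √(r² − d²) = √(80), so the full chord is 8√5.

8√5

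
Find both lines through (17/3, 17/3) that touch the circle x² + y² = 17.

Let a tangent through (17/3, 17/3) have slope m. Its distance from (0, 0) must equal √17:
(−17/3m − (−17/3))² = 17(m² + 1)
4m² − 17m + 4 = 0, so m = 4 or m = 1/4.
With m = 4: 4x − y = 17. With m = 1/4: x − 4y = −17.

4x − y = 17 and x − 4y = −17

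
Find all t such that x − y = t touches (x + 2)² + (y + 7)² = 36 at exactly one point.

Tangency holds when the distance from the centre (−2, −7) to the line equals the radius 6:
|1·(−2) − 1·(−7) − t| / √2 = 6
|t − (5)| = 6√2.

t = 5 ± 6√2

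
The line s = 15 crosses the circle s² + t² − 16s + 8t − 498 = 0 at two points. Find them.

(15, −27) and (15, 19)

The line gives s = 15. Substituting into the circle:
t² + 8t − 513 = 0
t = 19 or t = −27, giving (15, 19) and (15, −27).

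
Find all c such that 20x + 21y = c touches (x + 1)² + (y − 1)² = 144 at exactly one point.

Tangency holds when the distance from the centre (−1, 1) to the line equals the radius 12:
|20·(−1) + 21·1 − c| / √841 = 12
|c − (1)| = 12·29, so c = 349 or c = −347.

c = −347 or c = 349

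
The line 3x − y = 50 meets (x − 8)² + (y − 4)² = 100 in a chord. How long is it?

2√10

From the line, y = 3x − 50. Substituting:
10x² − 340x + 2880 = 0  ⟹  x² − 34x + 288 = 0
x = 18 or x = 16, giving (18, 4) and (16, −2).
Chord length = distance between (18, 4) and (16, −2) = √40 = 2√10.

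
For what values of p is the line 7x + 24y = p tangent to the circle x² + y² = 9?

For a tangent, require d(centre, line) = r = 3.
|7·0 + 24·0 − p| / √625 = 3
|p| = 3·25, so p = 75 or p = −75.

p = −75 or p = 75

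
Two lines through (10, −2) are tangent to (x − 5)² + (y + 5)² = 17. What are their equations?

4x − y = 42 and x + 4y = 2

A line y − (−2) = m(x − (10)) is tangent when its distance from (5, −5) is √17:
(−5m − (−3))² = 17(m² + 1)
4m² − 15m − 4 = 0, so m = 4 or m = −1/4.
With m = 4: 4x − y = 42. With m = −1/4: x + 4y = 2.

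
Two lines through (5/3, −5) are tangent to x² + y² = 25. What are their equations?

3x − 4y = 25 and y = −5

A line y − (−5) = m(x − (5/3)) is tangent when its distance from (0, 0) is 5:
(−5/3m − (5))² = 25(m² + 1)
4m² − 3m = 0, so m = 3/4 or m = 0.
With m = 3/4: 3x − 4y = 25. With m = 0: y = −5.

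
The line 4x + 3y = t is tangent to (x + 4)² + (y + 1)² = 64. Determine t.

The line touches the circle iff its distance from (−4, −1) is 8:
|4·(−4) + 3·(−1) − t| / √25 = 8
|t − (−19)| = 8·5, so t = 21 or t = −59.

t = −59 or t = 21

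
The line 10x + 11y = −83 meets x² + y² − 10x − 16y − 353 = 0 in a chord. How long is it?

The distance from (5, 8) to the line is 221/√221, and r² = 442.
Chord = 2√(r² − d²) = 2·√(221) = 2√221.

2√221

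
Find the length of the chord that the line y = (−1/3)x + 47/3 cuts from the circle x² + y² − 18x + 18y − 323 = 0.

Express y = (47 − x)/3 and substitute into the circle:
10x² − 310x + 1840 = 0  ⟹  x² − 31x + 184 = 0
x = 23 or x = 8, giving (23, 8) and (8, 13).
Chord length = distance between (23, 8) and (8, 13) = √250 = 5√10.

5√10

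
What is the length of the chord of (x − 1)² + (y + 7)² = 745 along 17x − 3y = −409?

The distance from (1, −7) to the line is 447/√298, and r² = 745.
Half the chord is √(r² − d²) = √(149/2), so the full chord is √298.

√298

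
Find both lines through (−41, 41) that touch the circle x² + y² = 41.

A line y − (41) = m(x − (−41)) is tangent when its distance from (0, 0) is √41:
[m·(41) − (−41)]² = 41(m² + 1)
20m² + 41m + 20 = 0, so m = −4/5 or m = −5/4.
With m = −4/5: 4x + 5y = 41. With m = −5/4: 5x + 4y = −41.

4x + 5y = 41 and 5x + 4y = −41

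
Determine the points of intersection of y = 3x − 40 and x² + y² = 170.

Express y = 3x − 40 and substitute into the circle:
10x² − 240x + 1430 = 0  ⟹  x² − 24x + 143 = 0
x = 13 or x = 11, giving (13, −1) and (11, −7).

(11, −7) and (13, −1)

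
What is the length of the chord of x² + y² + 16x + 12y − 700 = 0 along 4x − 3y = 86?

40

Substitute y = (−86 + 4x)/3:
25x² − 400x − 2000 = 0  ⟹  x² − 16x − 80 = 0
x = 20 or x = −4, giving (20, −2) and (−4, −34).
Chord length = distance between (20, −2) and (−4, −34) = √1600 = 40.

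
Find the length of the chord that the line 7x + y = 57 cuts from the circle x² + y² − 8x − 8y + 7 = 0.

Substitute y = −7x + 57:
50x² − 750x + 2800 = 0  ⟹  x² − 15x + 56 = 0
x = 8 or x = 7, giving (8, 1) and (7, 8).
|(8, 1) − (7, 8)| = √((1)² + (−7)²) = 5√2.

5√2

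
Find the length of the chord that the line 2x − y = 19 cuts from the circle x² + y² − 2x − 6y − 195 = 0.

10√5

Express y = 2x − 19 and substitute into the circle:
5x² − 90x + 280 = 0  ⟹  x² − 18x + 56 = 0
x = 14 or x = 4, giving (14, 9) and (4, −11).
Chord length = distance between (14, 9) and (4, −11) = √500 = 10√5.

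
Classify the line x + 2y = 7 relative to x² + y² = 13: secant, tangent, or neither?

secant

Substituting the line into the circle gives 5x² − 14x − 3 = 0.
Δ = 196 − (−60) = 256.
Two real roots: the line is a secant.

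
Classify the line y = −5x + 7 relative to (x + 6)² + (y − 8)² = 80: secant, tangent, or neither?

secant

Centre (−6, 8), r² = 80. Distance² from centre to line = (−29)²/26 = 841/26.
Since d² < r², the line cuts the circle twice.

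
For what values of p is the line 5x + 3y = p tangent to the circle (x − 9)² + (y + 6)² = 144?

For a tangent, require d(centre, line) = r = 12.
|5·9 + 3·(−6) − p| / √34 = 12
|p − (27)| = 12√34.

p = 27 ± 12√34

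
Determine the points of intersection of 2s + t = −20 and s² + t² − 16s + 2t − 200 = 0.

(−8, −4) and (−4, −12)

From the line, t = −2s − 20. Substituting:
5s² + 60s + 160 = 0  ⟹  s² + 12s + 32 = 0
s = −4 or s = −8, giving (−4, −12) and (−8, −4).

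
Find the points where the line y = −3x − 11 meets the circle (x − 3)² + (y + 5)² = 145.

From the line, y = −3x − 11. Substituting:
10x² + 30x − 100 = 0  ⟹  x² + 3x − 10 = 0
x = 2 or x = −5, giving (2, −17) and (−5, 4).

(−5, 4) and (2, −17)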